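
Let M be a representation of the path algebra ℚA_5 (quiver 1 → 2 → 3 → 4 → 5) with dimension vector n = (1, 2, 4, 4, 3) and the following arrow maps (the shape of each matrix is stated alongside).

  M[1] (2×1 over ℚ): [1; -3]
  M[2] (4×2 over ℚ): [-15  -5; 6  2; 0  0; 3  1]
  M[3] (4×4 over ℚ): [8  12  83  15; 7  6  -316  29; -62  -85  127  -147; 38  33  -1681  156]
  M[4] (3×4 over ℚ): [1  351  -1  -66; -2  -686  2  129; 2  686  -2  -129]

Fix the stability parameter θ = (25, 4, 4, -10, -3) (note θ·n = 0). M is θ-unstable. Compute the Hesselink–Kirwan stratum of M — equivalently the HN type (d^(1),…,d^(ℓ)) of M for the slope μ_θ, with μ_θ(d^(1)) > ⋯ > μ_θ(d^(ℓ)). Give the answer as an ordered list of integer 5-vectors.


Interval decomposition of M: I[1,2], I[2,4], I[3,4], I[3,5]^2, I[5,5].
HN type (ℓ=3): μ^(1)=29/2; μ^(2)=-2/3; μ^(3)=-3

((1, 1, 0, 0, 0); (0, 1, 1, 1, 0); (0, 0, 3, 3, 3))


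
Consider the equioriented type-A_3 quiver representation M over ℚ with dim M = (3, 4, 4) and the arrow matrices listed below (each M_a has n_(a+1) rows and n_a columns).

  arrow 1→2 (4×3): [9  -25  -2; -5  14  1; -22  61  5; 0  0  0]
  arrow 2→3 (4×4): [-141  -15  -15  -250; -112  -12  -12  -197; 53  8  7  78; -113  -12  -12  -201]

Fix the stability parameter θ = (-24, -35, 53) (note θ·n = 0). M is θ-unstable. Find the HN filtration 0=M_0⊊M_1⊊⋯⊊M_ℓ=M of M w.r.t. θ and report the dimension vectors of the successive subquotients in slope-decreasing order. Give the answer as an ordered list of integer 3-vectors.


Interval decomposition of M: I[1,1], I[1,3]^2, I[2,3]^2.
HN type (ℓ=4): μ^(1)=53; μ^(2)=-24; μ^(3)=-59/2; μ^(4)=-35

((0, 0, 4); (1, 0, 0); (2, 2, 0); (0, 2, 0))


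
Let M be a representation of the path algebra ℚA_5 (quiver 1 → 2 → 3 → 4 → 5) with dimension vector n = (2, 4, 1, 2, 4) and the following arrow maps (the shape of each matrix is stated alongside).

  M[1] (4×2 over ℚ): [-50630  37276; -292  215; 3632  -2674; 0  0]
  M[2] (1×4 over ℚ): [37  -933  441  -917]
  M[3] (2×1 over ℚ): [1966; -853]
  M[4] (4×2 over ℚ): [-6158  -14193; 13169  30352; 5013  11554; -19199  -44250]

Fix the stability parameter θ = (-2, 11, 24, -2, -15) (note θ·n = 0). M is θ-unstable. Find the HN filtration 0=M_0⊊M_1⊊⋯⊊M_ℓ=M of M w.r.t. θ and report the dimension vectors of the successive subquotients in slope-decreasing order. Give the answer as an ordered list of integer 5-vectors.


Via rank(M_{q-1}∘⋯∘M_p): M ≅ I[1,2], I[1,5], I[2,2]^2, I[4,5], I[5,5]^2.
μ_θ-semistable layers: μ^(1)=11; μ^(2)=9/2; μ^(3)=-2; μ^(4)=-17/2; μ^(5)=-15

((0, 3, 0, 0, 0); (0, 1, 1, 1, 1); (2, 0, 0, 0, 0); (0, 0, 0, 1, 1); (0, 0, 0, 0, 2))


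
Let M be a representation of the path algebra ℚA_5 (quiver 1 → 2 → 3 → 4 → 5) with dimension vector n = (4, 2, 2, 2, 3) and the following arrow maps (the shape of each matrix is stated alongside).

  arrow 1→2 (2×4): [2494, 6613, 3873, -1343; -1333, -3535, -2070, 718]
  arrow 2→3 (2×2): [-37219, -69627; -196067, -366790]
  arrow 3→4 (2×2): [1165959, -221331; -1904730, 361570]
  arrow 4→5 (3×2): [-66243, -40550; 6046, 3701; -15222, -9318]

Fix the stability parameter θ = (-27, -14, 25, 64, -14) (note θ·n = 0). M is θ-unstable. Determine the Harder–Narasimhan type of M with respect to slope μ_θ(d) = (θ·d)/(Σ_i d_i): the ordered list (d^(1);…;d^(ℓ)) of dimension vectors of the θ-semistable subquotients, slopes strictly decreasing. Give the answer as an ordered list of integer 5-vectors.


Interval decomposition of M: I[1,1]^2, I[1,3], I[1,5], I[4,5], I[5,5].
HN type (ℓ=3): μ^(1)=25; μ^(2)=-14; μ^(3)=-27

((0, 0, 2, 2, 2); (0, 2, 0, 0, 1); (4, 0, 0, 0, 0))


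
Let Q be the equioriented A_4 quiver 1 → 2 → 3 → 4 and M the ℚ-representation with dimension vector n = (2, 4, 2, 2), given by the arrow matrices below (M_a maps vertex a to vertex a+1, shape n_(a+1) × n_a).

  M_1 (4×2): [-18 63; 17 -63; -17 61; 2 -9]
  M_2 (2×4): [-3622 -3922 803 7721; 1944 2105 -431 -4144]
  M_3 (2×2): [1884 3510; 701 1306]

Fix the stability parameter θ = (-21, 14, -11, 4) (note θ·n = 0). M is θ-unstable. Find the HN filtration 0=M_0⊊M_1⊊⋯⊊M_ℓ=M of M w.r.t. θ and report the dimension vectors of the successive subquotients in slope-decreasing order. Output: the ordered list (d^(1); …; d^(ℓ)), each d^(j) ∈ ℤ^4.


Barcode: M ≅ I[1,4]^2, I[2,2]^2. HN layers by μ_θ (4 steps, strictly decreasing):
  μ^(1)=14; μ^(2)=4; μ^(3)=3/2; μ^(4)=-21

((0, 2, 0, 0); (0, 0, 0, 2); (0, 2, 2, 0); (2, 0, 0, 0))


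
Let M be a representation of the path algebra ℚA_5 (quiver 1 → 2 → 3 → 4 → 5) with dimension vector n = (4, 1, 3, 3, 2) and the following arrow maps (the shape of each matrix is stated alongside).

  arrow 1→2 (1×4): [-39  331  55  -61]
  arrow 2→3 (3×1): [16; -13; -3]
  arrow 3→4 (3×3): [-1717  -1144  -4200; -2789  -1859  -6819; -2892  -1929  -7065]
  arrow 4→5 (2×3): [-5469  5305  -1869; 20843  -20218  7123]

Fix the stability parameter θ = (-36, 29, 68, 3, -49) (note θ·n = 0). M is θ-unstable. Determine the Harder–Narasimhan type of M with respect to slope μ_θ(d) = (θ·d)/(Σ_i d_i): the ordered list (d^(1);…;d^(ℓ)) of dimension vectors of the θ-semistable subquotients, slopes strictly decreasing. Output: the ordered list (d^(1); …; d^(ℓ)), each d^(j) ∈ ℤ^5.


Barcode: M ≅ I[1,1]^3, I[1,3], I[3,5]^2, I[4,4]. HN layers by μ_θ (5 steps, strictly decreasing):
  μ^(1)=68; μ^(2)=29; μ^(3)=22/3; μ^(4)=3; μ^(5)=-36

((0, 0, 1, 0, 0); (0, 1, 0, 0, 0); (0, 0, 2, 2, 2); (0, 0, 0, 1, 0); (4, 0, 0, 0, 0))


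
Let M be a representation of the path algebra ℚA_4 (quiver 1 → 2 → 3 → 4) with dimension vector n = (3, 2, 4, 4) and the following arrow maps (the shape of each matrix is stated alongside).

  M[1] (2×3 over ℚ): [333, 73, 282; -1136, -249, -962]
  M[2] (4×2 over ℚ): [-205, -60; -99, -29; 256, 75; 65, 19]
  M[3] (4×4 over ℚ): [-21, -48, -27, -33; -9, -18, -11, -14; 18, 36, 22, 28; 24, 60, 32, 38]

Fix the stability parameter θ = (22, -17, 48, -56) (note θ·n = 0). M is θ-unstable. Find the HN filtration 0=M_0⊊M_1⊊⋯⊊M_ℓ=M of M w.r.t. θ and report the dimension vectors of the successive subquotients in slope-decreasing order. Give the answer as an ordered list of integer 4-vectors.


Barcode: M ≅ I[1,1], I[1,3], I[1,4], I[3,3], I[3,4], I[4,4]^2. HN layers by μ_θ (6 steps, strictly decreasing):
  μ^(1)=48; μ^(2)=22; μ^(3)=5/2; μ^(4)=-3/4; μ^(5)=-4; μ^(6)=-56

((0, 0, 2, 0); (1, 0, 0, 0); (1, 1, 0, 0); (1, 1, 1, 1); (0, 0, 1, 1); (0, 0, 0, 2))


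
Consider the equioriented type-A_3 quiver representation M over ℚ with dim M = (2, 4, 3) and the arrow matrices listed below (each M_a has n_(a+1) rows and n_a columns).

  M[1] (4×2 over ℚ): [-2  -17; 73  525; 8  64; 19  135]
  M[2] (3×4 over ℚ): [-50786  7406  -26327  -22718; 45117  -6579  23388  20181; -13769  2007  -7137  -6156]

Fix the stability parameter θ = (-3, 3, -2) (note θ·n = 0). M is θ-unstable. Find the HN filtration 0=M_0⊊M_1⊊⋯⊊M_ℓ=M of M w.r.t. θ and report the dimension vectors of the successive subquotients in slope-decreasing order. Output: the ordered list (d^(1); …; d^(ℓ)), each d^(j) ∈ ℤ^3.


Interval decomposition of M: I[1,3]^2, I[2,2], I[2,3].
HN type (ℓ=3): μ^(1)=3; μ^(2)=1/2; μ^(3)=-3

((0, 1, 0); (0, 3, 3); (2, 0, 0))


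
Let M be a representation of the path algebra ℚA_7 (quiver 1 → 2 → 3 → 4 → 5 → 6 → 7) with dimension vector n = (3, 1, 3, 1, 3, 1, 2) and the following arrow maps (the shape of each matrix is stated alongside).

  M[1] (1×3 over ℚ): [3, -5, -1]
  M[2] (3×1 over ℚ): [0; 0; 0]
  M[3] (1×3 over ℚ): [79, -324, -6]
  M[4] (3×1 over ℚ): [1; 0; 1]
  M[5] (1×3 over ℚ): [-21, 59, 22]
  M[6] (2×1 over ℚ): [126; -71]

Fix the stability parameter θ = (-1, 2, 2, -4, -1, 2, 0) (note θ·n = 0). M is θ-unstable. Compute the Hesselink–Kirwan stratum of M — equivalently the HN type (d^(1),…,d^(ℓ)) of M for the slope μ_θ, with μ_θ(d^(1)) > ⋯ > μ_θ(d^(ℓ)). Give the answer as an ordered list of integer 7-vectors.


Interval decomposition of M: I[1,1]^2, I[1,2], I[3,3]^2, I[3,7], I[5,5]^2, I[7,7].
HN type (ℓ=4): μ^(1)=2; μ^(2)=1; μ^(3)=0; μ^(4)=-1

((0, 1, 2, 0, 0, 0, 0); (0, 0, 0, 0, 0, 1, 1); (0, 0, 0, 0, 0, 0, 1); (3, 0, 1, 1, 3, 0, 0))


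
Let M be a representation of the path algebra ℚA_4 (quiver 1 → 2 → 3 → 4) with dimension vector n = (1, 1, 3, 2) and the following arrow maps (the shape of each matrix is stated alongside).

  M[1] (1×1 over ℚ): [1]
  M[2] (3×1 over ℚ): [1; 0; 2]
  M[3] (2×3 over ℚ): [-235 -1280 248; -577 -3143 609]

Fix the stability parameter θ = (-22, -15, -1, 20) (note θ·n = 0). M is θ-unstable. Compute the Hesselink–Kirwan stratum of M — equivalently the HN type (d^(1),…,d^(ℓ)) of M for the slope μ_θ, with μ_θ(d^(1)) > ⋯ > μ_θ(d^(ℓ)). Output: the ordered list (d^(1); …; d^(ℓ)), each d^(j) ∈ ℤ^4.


Via rank(M_{q-1}∘⋯∘M_p): M ≅ I[1,4], I[3,3], I[3,4].
μ_θ-semistable layers: μ^(1)=20; μ^(2)=-1; μ^(3)=-15; μ^(4)=-22

((0, 0, 0, 2); (0, 0, 3, 0); (0, 1, 0, 0); (1, 0, 0, 0))


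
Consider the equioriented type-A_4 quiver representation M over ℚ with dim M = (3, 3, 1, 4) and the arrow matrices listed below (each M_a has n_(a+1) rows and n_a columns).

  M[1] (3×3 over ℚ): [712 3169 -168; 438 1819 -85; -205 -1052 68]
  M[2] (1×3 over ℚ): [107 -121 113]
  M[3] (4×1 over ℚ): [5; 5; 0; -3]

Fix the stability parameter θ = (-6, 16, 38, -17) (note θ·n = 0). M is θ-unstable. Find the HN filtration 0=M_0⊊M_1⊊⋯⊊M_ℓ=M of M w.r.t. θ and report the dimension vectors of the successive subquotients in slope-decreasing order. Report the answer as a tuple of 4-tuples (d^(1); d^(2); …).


Barcode: M ≅ I[1,2]^2, I[1,4], I[4,4]^3. HN layers by μ_θ (4 steps, strictly decreasing):
  μ^(1)=16; μ^(2)=37/3; μ^(3)=-6; μ^(4)=-17

((0, 2, 0, 0); (0, 1, 1, 1); (3, 0, 0, 0); (0, 0, 0, 3))


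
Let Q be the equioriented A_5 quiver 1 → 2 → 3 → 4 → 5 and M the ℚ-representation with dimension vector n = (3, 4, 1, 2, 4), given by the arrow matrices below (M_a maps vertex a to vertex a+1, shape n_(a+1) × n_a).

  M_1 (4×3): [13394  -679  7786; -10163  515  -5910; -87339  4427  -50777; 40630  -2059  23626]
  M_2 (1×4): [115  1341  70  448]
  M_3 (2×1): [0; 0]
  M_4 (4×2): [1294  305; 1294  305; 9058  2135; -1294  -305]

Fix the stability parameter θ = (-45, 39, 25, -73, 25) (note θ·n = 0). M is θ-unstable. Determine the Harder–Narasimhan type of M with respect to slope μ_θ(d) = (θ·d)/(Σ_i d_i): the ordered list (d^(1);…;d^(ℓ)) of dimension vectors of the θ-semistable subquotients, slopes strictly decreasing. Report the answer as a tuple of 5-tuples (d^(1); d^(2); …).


Interval decomposition of M: I[1,2]^2, I[1,3], I[2,2], I[4,4], I[4,5], I[5,5]^3.
HN type (ℓ=5): μ^(1)=39; μ^(2)=32; μ^(3)=25; μ^(4)=-45; μ^(5)=-73

((0, 3, 0, 0, 0); (0, 1, 1, 0, 0); (0, 0, 0, 0, 4); (3, 0, 0, 0, 0); (0, 0, 0, 2, 0))


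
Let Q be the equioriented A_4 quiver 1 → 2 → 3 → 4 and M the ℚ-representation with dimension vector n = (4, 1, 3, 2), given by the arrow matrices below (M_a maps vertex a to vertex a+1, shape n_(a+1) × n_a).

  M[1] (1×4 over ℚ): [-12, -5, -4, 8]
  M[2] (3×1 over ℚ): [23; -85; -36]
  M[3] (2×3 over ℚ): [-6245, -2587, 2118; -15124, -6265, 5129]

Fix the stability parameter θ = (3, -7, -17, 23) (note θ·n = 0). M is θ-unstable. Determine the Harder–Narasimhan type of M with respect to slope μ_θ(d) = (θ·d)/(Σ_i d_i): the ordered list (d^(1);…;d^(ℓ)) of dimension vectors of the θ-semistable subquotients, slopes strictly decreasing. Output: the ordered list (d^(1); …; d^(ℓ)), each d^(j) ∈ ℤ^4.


Barcode: M ≅ I[1,1]^3, I[1,4], I[3,3], I[3,4]. HN layers by μ_θ (4 steps, strictly decreasing):
  μ^(1)=23; μ^(2)=3; μ^(3)=-7; μ^(4)=-17

((0, 0, 0, 2); (3, 0, 0, 0); (1, 1, 1, 0); (0, 0, 2, 0))


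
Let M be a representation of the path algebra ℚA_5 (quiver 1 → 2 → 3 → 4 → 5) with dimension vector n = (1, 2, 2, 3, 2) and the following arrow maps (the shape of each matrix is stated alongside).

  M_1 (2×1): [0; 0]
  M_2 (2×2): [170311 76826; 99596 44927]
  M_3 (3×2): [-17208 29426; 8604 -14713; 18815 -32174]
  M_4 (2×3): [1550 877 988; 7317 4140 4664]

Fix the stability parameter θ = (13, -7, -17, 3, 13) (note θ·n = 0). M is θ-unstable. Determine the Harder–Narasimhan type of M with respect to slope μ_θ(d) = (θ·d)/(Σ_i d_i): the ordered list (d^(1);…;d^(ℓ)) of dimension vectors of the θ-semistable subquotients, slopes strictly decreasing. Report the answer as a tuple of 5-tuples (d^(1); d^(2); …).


Via rank(M_{q-1}∘⋯∘M_p): M ≅ I[1,1], I[2,4], I[2,5], I[4,5].
μ_θ-semistable layers: μ^(1)=13; μ^(2)=3; μ^(3)=-12

((1, 0, 0, 0, 2); (0, 0, 0, 3, 0); (0, 2, 2, 0, 0))


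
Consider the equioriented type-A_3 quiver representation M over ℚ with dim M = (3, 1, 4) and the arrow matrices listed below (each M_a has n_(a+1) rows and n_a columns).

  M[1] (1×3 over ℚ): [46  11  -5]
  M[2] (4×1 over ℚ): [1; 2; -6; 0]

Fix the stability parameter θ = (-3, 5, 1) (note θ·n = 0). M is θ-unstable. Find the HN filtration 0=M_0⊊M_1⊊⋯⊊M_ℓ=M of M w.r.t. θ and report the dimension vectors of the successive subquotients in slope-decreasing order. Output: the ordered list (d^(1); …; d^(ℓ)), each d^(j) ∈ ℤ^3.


Interval decomposition of M: I[1,1]^2, I[1,3], I[3,3]^3.
HN type (ℓ=3): μ^(1)=3; μ^(2)=1; μ^(3)=-3

((0, 1, 1); (0, 0, 3); (3, 0, 0))


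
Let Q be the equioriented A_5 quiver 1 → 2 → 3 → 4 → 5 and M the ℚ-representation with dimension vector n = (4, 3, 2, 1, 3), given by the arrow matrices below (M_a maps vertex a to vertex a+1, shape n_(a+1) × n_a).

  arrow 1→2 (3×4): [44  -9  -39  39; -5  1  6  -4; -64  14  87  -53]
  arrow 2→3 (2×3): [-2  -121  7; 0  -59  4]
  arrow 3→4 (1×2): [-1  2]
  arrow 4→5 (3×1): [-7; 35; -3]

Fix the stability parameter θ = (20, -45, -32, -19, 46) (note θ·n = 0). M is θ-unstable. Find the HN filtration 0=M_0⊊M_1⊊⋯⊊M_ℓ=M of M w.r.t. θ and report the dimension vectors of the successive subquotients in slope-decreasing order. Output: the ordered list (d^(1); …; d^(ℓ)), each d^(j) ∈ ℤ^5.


Barcode: M ≅ I[1,1], I[1,2], I[1,3], I[1,5], I[5,5]^2. HN layers by μ_θ (4 steps, strictly decreasing):
  μ^(1)=46; μ^(2)=20; μ^(3)=-25/2; μ^(4)=-19

((0, 0, 0, 0, 3); (1, 0, 0, 0, 0); (1, 1, 0, 0, 0); (2, 2, 2, 1, 0))


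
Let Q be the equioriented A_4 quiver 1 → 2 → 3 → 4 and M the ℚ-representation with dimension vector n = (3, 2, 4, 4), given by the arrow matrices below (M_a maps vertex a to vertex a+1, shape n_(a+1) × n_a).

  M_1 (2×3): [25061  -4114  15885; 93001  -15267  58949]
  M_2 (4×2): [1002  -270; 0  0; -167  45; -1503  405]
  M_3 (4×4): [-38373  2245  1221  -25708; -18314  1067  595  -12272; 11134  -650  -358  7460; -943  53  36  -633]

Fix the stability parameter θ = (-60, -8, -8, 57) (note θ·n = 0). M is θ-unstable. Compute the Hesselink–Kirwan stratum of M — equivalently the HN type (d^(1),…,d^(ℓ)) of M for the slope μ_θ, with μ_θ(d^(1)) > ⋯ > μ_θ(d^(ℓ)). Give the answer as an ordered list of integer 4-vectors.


Barcode: M ≅ I[1,1], I[1,2], I[1,4], I[3,4]^3. HN layers by μ_θ (3 steps, strictly decreasing):
  μ^(1)=57; μ^(2)=-8; μ^(3)=-60

((0, 0, 0, 4); (0, 2, 4, 0); (3, 0, 0, 0))


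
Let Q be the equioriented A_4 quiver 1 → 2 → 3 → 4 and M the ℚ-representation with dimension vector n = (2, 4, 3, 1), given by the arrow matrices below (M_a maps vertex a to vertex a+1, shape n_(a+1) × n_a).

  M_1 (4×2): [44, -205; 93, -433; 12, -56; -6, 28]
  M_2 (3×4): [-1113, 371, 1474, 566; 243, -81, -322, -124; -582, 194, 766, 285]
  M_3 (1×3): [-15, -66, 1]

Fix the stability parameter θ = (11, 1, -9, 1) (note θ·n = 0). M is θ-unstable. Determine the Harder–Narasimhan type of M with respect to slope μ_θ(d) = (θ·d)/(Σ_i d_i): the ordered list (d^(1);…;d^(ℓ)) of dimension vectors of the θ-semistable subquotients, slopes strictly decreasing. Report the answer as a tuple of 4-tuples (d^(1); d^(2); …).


Via rank(M_{q-1}∘⋯∘M_p): M ≅ I[1,2], I[1,4], I[2,3]^2.
μ_θ-semistable layers: μ^(1)=6; μ^(2)=1; μ^(3)=-4

((1, 1, 0, 0); (1, 1, 1, 1); (0, 2, 2, 0))


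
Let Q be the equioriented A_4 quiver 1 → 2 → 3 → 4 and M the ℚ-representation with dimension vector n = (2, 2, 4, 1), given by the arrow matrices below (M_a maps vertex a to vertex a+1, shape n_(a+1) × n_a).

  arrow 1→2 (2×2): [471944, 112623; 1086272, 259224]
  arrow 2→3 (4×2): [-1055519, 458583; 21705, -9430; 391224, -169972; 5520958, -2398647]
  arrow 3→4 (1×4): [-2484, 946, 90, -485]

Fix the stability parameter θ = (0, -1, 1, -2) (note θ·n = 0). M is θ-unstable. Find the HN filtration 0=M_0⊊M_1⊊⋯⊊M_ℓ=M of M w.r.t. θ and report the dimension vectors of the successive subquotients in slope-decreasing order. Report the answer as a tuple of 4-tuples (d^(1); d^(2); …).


Barcode: M ≅ I[1,1], I[1,3], I[2,4], I[3,3]^2. HN layers by μ_θ (4 steps, strictly decreasing):
  μ^(1)=1; μ^(2)=0; μ^(3)=-1/2; μ^(4)=-1

((0, 0, 3, 0); (1, 0, 0, 0); (1, 1, 1, 1); (0, 1, 0, 0))


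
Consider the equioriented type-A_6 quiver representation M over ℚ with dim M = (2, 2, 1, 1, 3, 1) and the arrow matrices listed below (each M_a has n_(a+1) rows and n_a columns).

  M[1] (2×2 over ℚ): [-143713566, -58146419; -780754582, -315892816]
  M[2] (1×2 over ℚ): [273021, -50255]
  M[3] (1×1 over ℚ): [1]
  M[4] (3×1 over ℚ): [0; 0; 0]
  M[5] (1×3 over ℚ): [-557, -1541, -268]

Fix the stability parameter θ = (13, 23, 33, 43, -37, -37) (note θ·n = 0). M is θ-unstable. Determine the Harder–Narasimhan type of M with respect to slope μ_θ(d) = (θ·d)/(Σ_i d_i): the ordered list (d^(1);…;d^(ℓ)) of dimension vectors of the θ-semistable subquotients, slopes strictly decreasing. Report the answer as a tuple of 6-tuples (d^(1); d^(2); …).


Via rank(M_{q-1}∘⋯∘M_p): M ≅ I[1,2], I[1,4], I[5,5]^2, I[5,6].
μ_θ-semistable layers: μ^(1)=43; μ^(2)=33; μ^(3)=23; μ^(4)=13; μ^(5)=-37

((0, 0, 0, 1, 0, 0); (0, 0, 1, 0, 0, 0); (0, 2, 0, 0, 0, 0); (2, 0, 0, 0, 0, 0); (0, 0, 0, 0, 3, 1))


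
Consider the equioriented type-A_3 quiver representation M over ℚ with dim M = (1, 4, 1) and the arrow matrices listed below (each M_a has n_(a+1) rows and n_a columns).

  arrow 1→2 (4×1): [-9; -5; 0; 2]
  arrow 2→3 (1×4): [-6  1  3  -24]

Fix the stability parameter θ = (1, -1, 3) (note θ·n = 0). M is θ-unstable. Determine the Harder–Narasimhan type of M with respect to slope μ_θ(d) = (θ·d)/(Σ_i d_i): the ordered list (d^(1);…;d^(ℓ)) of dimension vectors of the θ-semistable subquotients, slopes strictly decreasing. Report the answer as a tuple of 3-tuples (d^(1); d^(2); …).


Via rank(M_{q-1}∘⋯∘M_p): M ≅ I[1,3], I[2,2]^3.
μ_θ-semistable layers: μ^(1)=3; μ^(2)=0; μ^(3)=-1

((0, 0, 1); (1, 1, 0); (0, 3, 0))


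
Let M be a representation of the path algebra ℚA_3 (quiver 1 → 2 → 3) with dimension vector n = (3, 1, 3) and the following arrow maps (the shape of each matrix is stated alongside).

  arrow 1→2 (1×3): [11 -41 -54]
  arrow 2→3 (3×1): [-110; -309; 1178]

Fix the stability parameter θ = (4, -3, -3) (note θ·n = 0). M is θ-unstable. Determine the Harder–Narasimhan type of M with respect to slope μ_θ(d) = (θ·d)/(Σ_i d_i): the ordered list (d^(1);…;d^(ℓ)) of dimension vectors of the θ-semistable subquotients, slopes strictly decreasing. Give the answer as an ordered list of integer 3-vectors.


Interval decomposition of M: I[1,1]^2, I[1,3], I[3,3]^2.
HN type (ℓ=3): μ^(1)=4; μ^(2)=-2/3; μ^(3)=-3

((2, 0, 0); (1, 1, 1); (0, 0, 2))


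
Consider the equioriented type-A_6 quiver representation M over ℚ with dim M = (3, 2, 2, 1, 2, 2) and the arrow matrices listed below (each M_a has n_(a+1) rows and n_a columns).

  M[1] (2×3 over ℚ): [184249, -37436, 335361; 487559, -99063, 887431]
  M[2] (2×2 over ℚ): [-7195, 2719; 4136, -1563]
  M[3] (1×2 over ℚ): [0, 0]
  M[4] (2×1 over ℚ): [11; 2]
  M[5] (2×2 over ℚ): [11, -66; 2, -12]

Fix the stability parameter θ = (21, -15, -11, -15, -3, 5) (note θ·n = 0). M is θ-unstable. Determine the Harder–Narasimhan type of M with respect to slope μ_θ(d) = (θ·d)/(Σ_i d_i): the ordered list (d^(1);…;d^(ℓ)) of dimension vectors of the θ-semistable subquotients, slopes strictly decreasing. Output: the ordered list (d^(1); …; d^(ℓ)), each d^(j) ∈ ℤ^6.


Barcode: M ≅ I[1,1], I[1,3]^2, I[4,6], I[5,5], I[6,6]. HN layers by μ_θ (5 steps, strictly decreasing):
  μ^(1)=21; μ^(2)=5; μ^(3)=-5/3; μ^(4)=-3; μ^(5)=-15

((1, 0, 0, 0, 0, 0); (0, 0, 0, 0, 0, 2); (2, 2, 2, 0, 0, 0); (0, 0, 0, 0, 2, 0); (0, 0, 0, 1, 0, 0))


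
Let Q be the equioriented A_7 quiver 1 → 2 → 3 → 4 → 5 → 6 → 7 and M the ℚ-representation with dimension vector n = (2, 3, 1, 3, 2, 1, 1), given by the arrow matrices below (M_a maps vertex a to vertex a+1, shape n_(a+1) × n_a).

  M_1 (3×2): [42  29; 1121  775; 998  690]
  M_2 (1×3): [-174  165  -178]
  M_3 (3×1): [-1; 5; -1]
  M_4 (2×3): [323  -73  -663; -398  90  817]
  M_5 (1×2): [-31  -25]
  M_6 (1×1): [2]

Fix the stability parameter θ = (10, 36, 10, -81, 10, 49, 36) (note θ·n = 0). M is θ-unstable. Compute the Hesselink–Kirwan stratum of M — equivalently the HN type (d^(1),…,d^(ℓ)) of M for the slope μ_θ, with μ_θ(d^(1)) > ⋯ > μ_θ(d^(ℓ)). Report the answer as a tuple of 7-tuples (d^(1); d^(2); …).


Barcode: M ≅ I[1,2], I[1,5], I[2,2], I[4,4], I[4,7]. HN layers by μ_θ (5 steps, strictly decreasing):
  μ^(1)=85/2; μ^(2)=36; μ^(3)=10; μ^(4)=-25/4; μ^(5)=-81

((0, 0, 0, 0, 0, 1, 1); (0, 2, 0, 0, 0, 0, 0); (1, 0, 0, 0, 2, 0, 0); (1, 1, 1, 1, 0, 0, 0); (0, 0, 0, 2, 0, 0, 0))


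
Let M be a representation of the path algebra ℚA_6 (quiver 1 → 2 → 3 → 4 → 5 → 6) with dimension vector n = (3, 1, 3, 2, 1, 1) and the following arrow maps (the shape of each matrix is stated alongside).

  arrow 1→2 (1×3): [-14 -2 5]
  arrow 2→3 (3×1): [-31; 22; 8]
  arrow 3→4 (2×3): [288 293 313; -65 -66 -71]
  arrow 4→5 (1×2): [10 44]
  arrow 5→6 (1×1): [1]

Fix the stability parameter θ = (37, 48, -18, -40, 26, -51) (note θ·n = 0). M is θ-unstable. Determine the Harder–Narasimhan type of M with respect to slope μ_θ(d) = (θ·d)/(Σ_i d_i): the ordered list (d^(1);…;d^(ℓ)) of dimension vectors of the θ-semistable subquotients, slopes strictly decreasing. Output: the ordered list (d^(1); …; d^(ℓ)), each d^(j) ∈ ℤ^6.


Barcode: M ≅ I[1,1]^2, I[1,4], I[3,3], I[3,6]. HN layers by μ_θ (5 steps, strictly decreasing):
  μ^(1)=37; μ^(2)=27/4; μ^(3)=-25/2; μ^(4)=-18; μ^(5)=-29

((2, 0, 0, 0, 0, 0); (1, 1, 1, 1, 0, 0); (0, 0, 0, 0, 1, 1); (0, 0, 1, 0, 0, 0); (0, 0, 1, 1, 0, 0))


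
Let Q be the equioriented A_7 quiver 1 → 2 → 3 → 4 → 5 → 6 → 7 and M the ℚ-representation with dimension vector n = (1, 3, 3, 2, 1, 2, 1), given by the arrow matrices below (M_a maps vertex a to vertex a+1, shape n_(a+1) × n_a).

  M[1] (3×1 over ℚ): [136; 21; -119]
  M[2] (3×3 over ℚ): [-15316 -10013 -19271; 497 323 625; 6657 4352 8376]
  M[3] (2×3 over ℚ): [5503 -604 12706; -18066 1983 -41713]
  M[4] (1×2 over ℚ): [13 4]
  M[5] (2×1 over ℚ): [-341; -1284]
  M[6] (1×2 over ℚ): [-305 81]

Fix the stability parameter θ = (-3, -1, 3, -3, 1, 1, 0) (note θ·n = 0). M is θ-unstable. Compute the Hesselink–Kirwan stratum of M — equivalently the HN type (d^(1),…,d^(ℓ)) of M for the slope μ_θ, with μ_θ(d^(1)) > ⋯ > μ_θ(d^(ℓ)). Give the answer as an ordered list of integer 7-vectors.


Via rank(M_{q-1}∘⋯∘M_p): M ≅ I[1,2], I[2,3], I[2,7], I[3,4], I[6,6].
μ_θ-semistable layers: μ^(1)=3; μ^(2)=1; μ^(3)=2/3; μ^(4)=0; μ^(5)=-1; μ^(6)=-3

((0, 0, 1, 0, 0, 0, 0); (0, 0, 0, 0, 0, 1, 0); (0, 0, 0, 0, 1, 1, 1); (0, 0, 2, 2, 0, 0, 0); (0, 3, 0, 0, 0, 0, 0); (1, 0, 0, 0, 0, 0, 0))


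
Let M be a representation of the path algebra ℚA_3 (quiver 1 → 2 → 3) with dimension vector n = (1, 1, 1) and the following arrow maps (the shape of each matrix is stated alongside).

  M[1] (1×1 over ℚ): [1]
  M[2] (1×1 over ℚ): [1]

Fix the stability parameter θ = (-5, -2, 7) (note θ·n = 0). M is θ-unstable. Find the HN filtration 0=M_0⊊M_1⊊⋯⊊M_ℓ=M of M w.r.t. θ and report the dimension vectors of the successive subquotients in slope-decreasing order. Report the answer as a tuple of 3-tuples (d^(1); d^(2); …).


Via rank(M_{q-1}∘⋯∘M_p): M ≅ I[1,3].
μ_θ-semistable layers: μ^(1)=7; μ^(2)=-2; μ^(3)=-5

((0, 0, 1); (0, 1, 0); (1, 0, 0))


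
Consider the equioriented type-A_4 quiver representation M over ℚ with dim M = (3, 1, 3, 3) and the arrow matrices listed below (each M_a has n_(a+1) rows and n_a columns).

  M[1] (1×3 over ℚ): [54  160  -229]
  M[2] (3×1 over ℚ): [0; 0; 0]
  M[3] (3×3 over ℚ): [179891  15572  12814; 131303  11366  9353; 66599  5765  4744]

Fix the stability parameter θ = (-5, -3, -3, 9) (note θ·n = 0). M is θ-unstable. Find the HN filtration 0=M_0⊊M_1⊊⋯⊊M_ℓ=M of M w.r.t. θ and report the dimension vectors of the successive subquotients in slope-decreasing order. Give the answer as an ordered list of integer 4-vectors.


Via rank(M_{q-1}∘⋯∘M_p): M ≅ I[1,1]^2, I[1,2], I[3,4]^3.
μ_θ-semistable layers: μ^(1)=9; μ^(2)=-3; μ^(3)=-5

((0, 0, 0, 3); (0, 1, 3, 0); (3, 0, 0, 0))


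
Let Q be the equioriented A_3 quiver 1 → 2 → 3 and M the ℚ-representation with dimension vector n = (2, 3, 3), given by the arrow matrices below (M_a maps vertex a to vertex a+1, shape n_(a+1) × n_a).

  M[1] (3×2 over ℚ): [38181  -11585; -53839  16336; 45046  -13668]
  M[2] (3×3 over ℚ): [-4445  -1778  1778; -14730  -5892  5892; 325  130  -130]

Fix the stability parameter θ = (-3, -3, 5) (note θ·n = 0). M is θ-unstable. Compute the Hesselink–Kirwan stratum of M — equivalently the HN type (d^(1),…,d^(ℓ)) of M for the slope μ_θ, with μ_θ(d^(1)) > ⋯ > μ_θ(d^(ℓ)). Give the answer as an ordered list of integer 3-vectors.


Barcode: M ≅ I[1,2], I[1,3], I[2,2], I[3,3]^2. HN layers by μ_θ (2 steps, strictly decreasing):
  μ^(1)=5; μ^(2)=-3

((0, 0, 3); (2, 3, 0))


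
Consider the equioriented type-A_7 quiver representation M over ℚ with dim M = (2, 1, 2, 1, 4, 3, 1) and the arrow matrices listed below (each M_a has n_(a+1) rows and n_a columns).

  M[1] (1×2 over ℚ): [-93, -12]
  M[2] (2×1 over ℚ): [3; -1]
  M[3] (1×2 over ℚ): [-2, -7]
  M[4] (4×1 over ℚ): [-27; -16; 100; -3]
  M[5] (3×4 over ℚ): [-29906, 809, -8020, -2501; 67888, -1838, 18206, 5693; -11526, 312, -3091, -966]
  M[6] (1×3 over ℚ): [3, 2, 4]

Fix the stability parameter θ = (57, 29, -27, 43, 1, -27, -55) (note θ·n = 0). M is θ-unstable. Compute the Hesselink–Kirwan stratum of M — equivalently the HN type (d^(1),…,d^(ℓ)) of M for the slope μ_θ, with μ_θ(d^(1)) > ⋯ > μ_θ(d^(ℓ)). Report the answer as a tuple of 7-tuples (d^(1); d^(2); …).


Interval decomposition of M: I[1,1], I[1,7], I[3,3], I[5,5], I[5,6]^2.
HN type (ℓ=5): μ^(1)=57; μ^(2)=3; μ^(3)=1; μ^(4)=-13; μ^(5)=-27

((1, 0, 0, 0, 0, 0, 0); (1, 1, 1, 1, 1, 1, 1); (0, 0, 0, 0, 1, 0, 0); (0, 0, 0, 0, 2, 2, 0); (0, 0, 1, 0, 0, 0, 0))


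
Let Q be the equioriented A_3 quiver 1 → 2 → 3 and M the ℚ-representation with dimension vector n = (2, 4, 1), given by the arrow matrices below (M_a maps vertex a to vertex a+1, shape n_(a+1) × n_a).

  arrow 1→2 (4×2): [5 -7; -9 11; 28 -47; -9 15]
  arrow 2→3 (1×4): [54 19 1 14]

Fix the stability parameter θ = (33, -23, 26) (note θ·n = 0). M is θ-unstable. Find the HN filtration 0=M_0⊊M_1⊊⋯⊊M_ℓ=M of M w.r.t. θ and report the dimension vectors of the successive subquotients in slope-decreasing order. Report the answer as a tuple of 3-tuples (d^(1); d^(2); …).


Interval decomposition of M: I[1,2], I[1,3], I[2,2]^2.
HN type (ℓ=3): μ^(1)=26; μ^(2)=5; μ^(3)=-23

((0, 0, 1); (2, 2, 0); (0, 2, 0))


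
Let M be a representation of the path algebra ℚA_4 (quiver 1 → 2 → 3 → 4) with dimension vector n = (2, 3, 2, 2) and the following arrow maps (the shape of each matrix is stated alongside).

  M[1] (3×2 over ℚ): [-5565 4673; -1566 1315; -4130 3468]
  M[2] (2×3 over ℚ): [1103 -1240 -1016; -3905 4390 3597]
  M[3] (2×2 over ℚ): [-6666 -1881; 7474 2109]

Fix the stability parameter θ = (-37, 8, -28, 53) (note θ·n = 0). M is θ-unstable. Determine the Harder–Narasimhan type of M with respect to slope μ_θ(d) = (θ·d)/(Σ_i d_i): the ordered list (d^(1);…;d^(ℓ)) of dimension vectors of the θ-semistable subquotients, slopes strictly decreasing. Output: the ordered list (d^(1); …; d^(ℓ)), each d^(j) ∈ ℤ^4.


Barcode: M ≅ I[1,2], I[1,4], I[2,3], I[4,4]. HN layers by μ_θ (4 steps, strictly decreasing):
  μ^(1)=53; μ^(2)=8; μ^(3)=-10; μ^(4)=-37

((0, 0, 0, 2); (0, 1, 0, 0); (0, 2, 2, 0); (2, 0, 0, 0))


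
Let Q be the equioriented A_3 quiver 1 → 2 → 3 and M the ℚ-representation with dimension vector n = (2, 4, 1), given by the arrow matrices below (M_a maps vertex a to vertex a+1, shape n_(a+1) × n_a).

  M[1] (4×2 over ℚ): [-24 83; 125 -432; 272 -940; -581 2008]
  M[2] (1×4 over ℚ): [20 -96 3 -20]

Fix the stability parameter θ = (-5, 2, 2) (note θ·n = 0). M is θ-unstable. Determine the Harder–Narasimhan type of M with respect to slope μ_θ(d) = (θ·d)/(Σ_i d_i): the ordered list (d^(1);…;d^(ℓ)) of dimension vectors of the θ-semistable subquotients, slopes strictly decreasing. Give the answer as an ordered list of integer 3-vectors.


Via rank(M_{q-1}∘⋯∘M_p): M ≅ I[1,2], I[1,3], I[2,2]^2.
μ_θ-semistable layers: μ^(1)=2; μ^(2)=-5

((0, 4, 1); (2, 0, 0))


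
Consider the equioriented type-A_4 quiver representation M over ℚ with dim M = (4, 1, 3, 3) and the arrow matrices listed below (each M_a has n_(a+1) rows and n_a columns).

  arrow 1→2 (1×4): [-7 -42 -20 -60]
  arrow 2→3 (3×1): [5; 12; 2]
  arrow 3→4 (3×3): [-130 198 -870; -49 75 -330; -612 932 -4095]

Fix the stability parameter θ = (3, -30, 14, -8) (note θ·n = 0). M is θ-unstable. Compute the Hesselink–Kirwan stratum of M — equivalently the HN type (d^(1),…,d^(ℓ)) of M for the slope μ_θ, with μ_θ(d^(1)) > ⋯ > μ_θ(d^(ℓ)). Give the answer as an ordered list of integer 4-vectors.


Via rank(M_{q-1}∘⋯∘M_p): M ≅ I[1,1]^3, I[1,4], I[3,3], I[3,4], I[4,4].
μ_θ-semistable layers: μ^(1)=14; μ^(2)=3; μ^(3)=-8; μ^(4)=-27/2

((0, 0, 1, 0); (3, 0, 2, 2); (0, 0, 0, 1); (1, 1, 0, 0))


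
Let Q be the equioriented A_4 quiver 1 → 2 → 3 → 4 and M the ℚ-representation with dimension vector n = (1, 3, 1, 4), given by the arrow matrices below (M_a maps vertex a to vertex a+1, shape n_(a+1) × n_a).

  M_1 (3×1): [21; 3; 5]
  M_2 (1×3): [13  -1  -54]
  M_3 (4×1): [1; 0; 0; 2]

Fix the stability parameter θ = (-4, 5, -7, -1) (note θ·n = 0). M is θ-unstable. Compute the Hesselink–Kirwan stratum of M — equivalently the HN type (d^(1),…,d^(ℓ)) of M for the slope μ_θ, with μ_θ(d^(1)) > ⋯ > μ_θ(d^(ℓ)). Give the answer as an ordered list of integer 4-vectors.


Via rank(M_{q-1}∘⋯∘M_p): M ≅ I[1,2], I[2,2], I[2,4], I[4,4]^3.
μ_θ-semistable layers: μ^(1)=5; μ^(2)=-1; μ^(3)=-4

((0, 2, 0, 0); (0, 1, 1, 4); (1, 0, 0, 0))


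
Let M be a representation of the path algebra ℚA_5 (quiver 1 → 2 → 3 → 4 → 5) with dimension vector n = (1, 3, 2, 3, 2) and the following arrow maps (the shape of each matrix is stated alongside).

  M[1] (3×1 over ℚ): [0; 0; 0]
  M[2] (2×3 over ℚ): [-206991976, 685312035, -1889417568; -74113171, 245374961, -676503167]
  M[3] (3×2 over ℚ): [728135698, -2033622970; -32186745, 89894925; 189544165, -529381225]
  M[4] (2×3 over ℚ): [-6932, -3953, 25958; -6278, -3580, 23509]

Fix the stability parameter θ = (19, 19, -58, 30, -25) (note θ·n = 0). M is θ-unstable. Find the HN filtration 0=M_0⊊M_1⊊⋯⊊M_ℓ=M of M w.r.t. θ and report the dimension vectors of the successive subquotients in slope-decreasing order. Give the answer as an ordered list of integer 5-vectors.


Barcode: M ≅ I[1,1], I[2,2], I[2,3], I[2,5], I[4,4], I[4,5]. HN layers by μ_θ (4 steps, strictly decreasing):
  μ^(1)=30; μ^(2)=19; μ^(3)=5/2; μ^(4)=-39/2

((0, 0, 0, 1, 0); (1, 1, 0, 0, 0); (0, 0, 0, 2, 2); (0, 2, 2, 0, 0))


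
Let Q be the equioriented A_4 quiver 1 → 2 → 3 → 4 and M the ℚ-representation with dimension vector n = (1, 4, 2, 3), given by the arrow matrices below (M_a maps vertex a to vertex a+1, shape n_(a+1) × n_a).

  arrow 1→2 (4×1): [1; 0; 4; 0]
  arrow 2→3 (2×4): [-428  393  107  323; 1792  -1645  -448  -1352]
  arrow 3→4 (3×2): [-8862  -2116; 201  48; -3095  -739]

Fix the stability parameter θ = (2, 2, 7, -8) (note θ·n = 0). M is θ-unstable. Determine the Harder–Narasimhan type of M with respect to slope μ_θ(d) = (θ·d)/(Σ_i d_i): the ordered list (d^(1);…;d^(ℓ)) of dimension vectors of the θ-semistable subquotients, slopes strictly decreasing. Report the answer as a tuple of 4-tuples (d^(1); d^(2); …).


Barcode: M ≅ I[1,2], I[2,2], I[2,4]^2, I[4,4]. HN layers by μ_θ (3 steps, strictly decreasing):
  μ^(1)=2; μ^(2)=1/3; μ^(3)=-8

((1, 2, 0, 0); (0, 2, 2, 2); (0, 0, 0, 1))


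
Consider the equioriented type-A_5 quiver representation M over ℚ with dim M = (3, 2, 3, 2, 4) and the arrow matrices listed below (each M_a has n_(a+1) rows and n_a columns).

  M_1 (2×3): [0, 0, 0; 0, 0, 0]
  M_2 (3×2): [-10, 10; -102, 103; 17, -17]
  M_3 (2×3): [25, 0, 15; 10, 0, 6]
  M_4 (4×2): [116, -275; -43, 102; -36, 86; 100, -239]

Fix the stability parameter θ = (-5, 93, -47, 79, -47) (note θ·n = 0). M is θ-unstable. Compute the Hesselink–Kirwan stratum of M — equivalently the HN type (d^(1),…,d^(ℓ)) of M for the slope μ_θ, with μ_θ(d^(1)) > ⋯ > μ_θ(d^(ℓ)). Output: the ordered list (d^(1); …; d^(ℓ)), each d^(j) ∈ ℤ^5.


Barcode: M ≅ I[1,1]^3, I[2,3], I[2,5], I[3,3], I[4,5], I[5,5]^2. HN layers by μ_θ (5 steps, strictly decreasing):
  μ^(1)=23; μ^(2)=39/2; μ^(3)=16; μ^(4)=-5; μ^(5)=-47

((0, 1, 1, 0, 0); (0, 1, 1, 1, 1); (0, 0, 0, 1, 1); (3, 0, 0, 0, 0); (0, 0, 1, 0, 2))


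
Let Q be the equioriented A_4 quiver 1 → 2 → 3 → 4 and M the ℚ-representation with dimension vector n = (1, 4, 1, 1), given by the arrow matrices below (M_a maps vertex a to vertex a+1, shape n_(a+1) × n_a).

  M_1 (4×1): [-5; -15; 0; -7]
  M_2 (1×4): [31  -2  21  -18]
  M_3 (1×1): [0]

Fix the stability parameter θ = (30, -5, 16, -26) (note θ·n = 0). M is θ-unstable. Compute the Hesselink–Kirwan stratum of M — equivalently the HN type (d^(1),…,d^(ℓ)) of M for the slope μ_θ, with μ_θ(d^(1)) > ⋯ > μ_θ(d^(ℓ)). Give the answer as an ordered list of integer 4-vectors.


Via rank(M_{q-1}∘⋯∘M_p): M ≅ I[1,3], I[2,2]^3, I[4,4].
μ_θ-semistable layers: μ^(1)=16; μ^(2)=25/2; μ^(3)=-5; μ^(4)=-26

((0, 0, 1, 0); (1, 1, 0, 0); (0, 3, 0, 0); (0, 0, 0, 1))


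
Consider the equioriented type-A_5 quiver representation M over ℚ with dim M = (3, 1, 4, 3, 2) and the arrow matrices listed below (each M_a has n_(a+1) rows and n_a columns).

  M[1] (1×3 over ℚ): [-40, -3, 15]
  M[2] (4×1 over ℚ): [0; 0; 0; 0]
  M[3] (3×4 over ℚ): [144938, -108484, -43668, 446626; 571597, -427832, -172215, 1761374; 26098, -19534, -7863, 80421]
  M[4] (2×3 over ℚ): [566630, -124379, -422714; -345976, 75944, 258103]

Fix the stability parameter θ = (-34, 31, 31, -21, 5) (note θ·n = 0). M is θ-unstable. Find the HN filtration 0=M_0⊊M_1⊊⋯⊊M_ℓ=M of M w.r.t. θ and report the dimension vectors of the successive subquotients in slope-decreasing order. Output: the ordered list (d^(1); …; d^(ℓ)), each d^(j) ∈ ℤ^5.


Interval decomposition of M: I[1,1]^2, I[1,2], I[3,3]^2, I[3,5]^2, I[4,4].
HN type (ℓ=4): μ^(1)=31; μ^(2)=5; μ^(3)=-21; μ^(4)=-34

((0, 1, 2, 0, 0); (0, 0, 2, 2, 2); (0, 0, 0, 1, 0); (3, 0, 0, 0, 0))


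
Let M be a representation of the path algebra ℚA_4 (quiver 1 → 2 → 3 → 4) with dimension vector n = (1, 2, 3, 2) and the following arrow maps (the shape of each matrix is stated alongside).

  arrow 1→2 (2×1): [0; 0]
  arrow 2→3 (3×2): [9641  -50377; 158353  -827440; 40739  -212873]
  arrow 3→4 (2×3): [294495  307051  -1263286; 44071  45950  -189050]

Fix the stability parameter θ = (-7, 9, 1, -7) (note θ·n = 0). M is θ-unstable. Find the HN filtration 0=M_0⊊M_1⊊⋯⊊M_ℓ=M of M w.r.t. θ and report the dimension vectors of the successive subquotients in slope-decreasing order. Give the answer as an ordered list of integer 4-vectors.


Via rank(M_{q-1}∘⋯∘M_p): M ≅ I[1,1], I[2,4]^2, I[3,3].
μ_θ-semistable layers: μ^(1)=1; μ^(2)=-7

((0, 2, 3, 2); (1, 0, 0, 0))


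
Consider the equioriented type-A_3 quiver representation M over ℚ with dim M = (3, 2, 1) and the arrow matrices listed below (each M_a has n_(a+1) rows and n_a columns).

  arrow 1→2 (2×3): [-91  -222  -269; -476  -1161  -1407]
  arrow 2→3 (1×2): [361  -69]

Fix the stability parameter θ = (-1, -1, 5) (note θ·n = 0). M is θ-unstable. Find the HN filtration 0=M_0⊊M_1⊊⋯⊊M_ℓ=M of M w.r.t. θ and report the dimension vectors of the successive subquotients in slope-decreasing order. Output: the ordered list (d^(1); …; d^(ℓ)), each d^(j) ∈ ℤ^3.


Via rank(M_{q-1}∘⋯∘M_p): M ≅ I[1,1], I[1,2], I[1,3].
μ_θ-semistable layers: μ^(1)=5; μ^(2)=-1

((0, 0, 1); (3, 2, 0))


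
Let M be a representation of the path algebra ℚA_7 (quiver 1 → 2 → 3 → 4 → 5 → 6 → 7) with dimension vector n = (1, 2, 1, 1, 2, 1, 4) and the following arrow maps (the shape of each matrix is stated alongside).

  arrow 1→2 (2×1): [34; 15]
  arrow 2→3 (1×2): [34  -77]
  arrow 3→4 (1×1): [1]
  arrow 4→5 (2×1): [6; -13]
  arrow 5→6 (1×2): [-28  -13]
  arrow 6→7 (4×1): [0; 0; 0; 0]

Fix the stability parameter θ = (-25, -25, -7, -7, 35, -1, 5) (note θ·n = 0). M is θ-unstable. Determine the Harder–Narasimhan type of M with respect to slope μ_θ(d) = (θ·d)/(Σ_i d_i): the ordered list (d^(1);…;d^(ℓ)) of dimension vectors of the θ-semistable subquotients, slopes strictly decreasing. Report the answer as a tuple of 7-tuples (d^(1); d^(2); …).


Interval decomposition of M: I[1,6], I[2,2], I[5,5], I[7,7]^4.
HN type (ℓ=5): μ^(1)=35; μ^(2)=17; μ^(3)=5; μ^(4)=-7; μ^(5)=-25

((0, 0, 0, 0, 1, 0, 0); (0, 0, 0, 0, 1, 1, 0); (0, 0, 0, 0, 0, 0, 4); (0, 0, 1, 1, 0, 0, 0); (1, 2, 0, 0, 0, 0, 0))


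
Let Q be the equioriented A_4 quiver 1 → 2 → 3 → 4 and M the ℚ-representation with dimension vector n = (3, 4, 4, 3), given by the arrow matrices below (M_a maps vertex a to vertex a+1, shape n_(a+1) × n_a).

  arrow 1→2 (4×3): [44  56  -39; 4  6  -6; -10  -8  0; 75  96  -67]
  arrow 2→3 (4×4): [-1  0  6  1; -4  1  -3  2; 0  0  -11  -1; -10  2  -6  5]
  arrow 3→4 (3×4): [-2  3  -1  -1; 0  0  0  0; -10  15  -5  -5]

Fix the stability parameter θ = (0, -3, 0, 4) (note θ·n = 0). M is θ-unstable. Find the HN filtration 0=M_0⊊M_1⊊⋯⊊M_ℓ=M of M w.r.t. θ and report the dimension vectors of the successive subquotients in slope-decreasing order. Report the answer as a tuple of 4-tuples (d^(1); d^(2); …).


Interval decomposition of M: I[1,3]^2, I[1,4], I[2,3], I[4,4]^2.
HN type (ℓ=4): μ^(1)=4; μ^(2)=0; μ^(3)=-3/2; μ^(4)=-3

((0, 0, 0, 3); (0, 0, 4, 0); (3, 3, 0, 0); (0, 1, 0, 0))


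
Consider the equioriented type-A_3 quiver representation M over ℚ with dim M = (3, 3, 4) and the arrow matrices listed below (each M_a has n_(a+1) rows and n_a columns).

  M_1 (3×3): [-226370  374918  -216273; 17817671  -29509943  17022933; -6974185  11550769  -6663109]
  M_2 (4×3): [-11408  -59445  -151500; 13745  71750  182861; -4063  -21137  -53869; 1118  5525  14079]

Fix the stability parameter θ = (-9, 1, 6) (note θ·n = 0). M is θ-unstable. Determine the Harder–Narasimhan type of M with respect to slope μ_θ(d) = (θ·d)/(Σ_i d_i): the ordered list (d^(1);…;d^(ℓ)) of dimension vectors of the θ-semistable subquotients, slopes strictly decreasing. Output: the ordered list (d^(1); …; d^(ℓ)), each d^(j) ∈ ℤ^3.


Barcode: M ≅ I[1,1], I[1,3]^2, I[2,3], I[3,3]. HN layers by μ_θ (3 steps, strictly decreasing):
  μ^(1)=6; μ^(2)=1; μ^(3)=-9

((0, 0, 4); (0, 3, 0); (3, 0, 0))
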